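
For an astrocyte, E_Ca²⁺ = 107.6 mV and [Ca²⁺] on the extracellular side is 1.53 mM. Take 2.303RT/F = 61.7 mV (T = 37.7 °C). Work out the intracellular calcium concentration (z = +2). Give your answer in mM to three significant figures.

0.000498 mM

Nernst: E = (61.7/2) · log₁₀([out]/[in]), so log₁₀([out]/[in]) = 107.6 × 2 / 61.7 = 3.4878.
[out]/[in] = 10^(3.4878) = 3075.
[in] = 1.53 / 3075 = 0.0004976 mM.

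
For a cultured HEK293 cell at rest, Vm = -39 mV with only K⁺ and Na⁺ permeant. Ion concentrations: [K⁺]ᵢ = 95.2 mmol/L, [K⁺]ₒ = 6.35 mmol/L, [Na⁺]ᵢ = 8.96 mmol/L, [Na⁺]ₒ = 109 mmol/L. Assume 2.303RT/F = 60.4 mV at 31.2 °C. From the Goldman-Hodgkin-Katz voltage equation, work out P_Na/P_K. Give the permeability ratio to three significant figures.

Let α = P_Na/P_K. GHK: Vm = 60.4·log₁₀[(Kₒ + α·Naₒ)/(Kᵢ + α·Naᵢ)].
10^(Vm/60.4) = 10^(-39.0/60.4) = 0.2261
So 0.2261·(Kᵢ + α·Naᵢ) = Kₒ + α·Naₒ → α = (0.2261·95.2 − 6.35) / (109.0 − 0.2261·8.96)
α = (21.52 − 6.35) / (109.0 − 2.026) = 15.17/107 = 0.1419

0.142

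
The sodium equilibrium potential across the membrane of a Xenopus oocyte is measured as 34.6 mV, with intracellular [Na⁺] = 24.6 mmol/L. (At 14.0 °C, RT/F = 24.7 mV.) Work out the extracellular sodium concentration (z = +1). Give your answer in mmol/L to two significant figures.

Nernst: E = (24.7/1) · ln([out]/[in]), so ln([out]/[in]) = 34.6 × 1 / 24.7 = 1.4008.
[out]/[in] = e^(1.4008) = 4.058.
[out] = 4.058 × 24.6 = 99.84 mmol/L.

100 mmol/L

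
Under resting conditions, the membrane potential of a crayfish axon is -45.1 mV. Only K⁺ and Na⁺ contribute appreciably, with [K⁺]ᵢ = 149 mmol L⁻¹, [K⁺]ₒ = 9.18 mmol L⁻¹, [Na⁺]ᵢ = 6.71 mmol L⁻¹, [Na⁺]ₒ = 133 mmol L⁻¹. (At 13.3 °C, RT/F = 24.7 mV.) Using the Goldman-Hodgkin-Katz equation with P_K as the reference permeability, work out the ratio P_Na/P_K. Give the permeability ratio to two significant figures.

0.11

Let α = P_Na/P_K. GHK: Vm = 24.7·ln[(Kₒ + α·Naₒ)/(Kᵢ + α·Naᵢ)].
e^(Vm/24.7) = e^(-45.1/24.7) = 0.16107
So 0.16107·(Kᵢ + α·Naᵢ) = Kₒ + α·Naₒ → α = (0.16107·149.0 − 9.18) / (133.0 − 0.16107·6.71)
α = (24 − 9.18) / (133.0 − 1.081) = 14.82/131.9 = 0.1123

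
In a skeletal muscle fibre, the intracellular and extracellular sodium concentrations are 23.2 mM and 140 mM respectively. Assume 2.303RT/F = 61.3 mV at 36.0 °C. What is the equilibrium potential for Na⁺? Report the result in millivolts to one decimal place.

E = (61.3/z) · log₁₀([Na⁺]_out/[Na⁺]_in) with z = +1.
= (61.3/1) · log₁₀(140/23.2) = 61.30 · log₁₀(6.034)
= 61.30 · (0.7806) = 47.85 mV

47.9 mV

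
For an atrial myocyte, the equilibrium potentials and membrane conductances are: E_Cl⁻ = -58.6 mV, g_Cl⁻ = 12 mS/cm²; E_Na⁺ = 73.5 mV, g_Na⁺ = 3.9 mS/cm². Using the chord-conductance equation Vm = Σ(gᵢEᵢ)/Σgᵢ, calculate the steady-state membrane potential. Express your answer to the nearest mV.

-26 mV

Σ gᵢEᵢ = 12·(-58.6) + 3.9·(73.5) = -416.55
Σ gᵢ = 12 + 3.9 = 15.9
Vm = -416.55 / 15.9 = -26.20 mV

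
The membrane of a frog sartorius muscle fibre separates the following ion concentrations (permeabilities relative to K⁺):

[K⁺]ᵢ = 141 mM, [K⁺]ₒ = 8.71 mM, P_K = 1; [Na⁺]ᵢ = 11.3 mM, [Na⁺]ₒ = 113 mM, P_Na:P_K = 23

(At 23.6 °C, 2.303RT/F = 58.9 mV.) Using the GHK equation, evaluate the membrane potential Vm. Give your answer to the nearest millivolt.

48 mV

Vm = 58.9 · log₁₀[(Σ P·[cation]ₒ + Σ P·[anion]ᵢ) / (Σ P·[cation]ᵢ + Σ P·[anion]ₒ)]
Numerator = 1×8.71 + 23×113 = 2608
Denominator = 1×141 + 23×11.3 = 400.9
Vm = 58.9 · log₁₀(6.5046) = 58.9 × (0.8132) = 47.90 mV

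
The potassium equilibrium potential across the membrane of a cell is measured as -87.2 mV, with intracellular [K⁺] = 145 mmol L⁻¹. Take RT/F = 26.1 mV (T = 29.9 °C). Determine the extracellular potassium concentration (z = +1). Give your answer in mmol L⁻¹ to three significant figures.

Nernst: E = (26.1/1) · ln([out]/[in]), so ln([out]/[in]) = -87.2 × 1 / 26.1 = -3.3410.
[out]/[in] = e^(-3.3410) = 0.0354.
[out] = 0.0354 × 145 = 5.133 mmol L⁻¹.

5.13 mmol L⁻¹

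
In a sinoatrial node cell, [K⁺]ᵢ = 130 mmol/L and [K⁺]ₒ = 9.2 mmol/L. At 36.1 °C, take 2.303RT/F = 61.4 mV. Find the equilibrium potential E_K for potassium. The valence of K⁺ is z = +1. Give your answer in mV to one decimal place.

-70.6 mV

E = (61.4/z) · log₁₀([K⁺]_out/[K⁺]_in) with z = +1.
= (61.4/1) · log₁₀(9.2/130) = 61.40 · log₁₀(0.07077)
= 61.40 · (-1.1502) = -70.62 mV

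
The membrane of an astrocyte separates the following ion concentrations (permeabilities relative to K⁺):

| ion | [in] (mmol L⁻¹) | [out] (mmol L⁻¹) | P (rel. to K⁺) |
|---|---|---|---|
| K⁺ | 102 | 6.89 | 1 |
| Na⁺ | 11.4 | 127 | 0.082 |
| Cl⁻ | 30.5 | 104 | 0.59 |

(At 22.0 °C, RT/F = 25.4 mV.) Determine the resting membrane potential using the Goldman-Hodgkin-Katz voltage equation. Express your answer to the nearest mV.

Vm = 25.4 · ln[(Σ P·[cation]ₒ + Σ P·[anion]ᵢ) / (Σ P·[cation]ᵢ + Σ P·[anion]ₒ)]
Numerator = 1×6.89 + 0.082×127 + 0.59×30.5 = 35.3
Denominator = 1×102 + 0.082×11.4 + 0.59×104 = 164.3
Vm = 25.4 · ln(0.21485) = 25.4 × (-1.5378) = -39.06 mV

-39 mV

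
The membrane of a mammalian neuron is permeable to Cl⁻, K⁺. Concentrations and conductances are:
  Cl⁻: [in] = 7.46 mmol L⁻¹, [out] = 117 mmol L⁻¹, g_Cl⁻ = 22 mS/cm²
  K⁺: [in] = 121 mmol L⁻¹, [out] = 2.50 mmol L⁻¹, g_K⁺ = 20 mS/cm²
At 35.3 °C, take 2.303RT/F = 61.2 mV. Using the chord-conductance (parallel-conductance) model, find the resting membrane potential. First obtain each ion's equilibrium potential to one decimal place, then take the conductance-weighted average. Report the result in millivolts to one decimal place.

-87.4 mV

E_Cl⁻ = (61.2/-1)·log₁₀(117/7.46) = -73.2 mV
E_K⁺ = (61.2/1)·log₁₀(2.50/121) = -103.1 mV
Vm = (Σ gᵢEᵢ)/(Σ gᵢ) = (22·-73.2 + 20·-103.1) / (22 + 20)
= -3672.40 / 42 = -87.44 mV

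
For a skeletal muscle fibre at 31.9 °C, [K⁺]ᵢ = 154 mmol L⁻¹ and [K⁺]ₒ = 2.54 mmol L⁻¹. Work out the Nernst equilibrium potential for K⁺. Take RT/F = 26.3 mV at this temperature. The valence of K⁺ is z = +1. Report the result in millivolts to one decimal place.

E = (26.3/z) · ln([K⁺]_out/[K⁺]_in) with z = +1.
= (26.3/1) · ln(2.54/154) = 26.30 · ln(0.01649)
= 26.30 · (-4.1048) = -107.96 mV

-108.0 mV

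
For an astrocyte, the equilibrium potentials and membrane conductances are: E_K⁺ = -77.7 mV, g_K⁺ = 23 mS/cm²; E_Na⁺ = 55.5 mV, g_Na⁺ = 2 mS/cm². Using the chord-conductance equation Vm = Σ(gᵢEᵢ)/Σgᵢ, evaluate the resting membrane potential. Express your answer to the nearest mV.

Σ gᵢEᵢ = 23·(-77.7) + 2·(55.5) = -1676.10
Σ gᵢ = 23 + 2 = 25
Vm = -1676.10 / 25 = -67.04 mV

-67 mV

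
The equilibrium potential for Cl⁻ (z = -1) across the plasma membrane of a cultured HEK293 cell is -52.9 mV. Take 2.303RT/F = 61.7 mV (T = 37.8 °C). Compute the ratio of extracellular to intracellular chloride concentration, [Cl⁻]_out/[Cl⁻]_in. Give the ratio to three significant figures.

log₁₀([out]/[in]) = E·z/(61.7) = -52.9 × -1 / 61.7 = 0.8574
[out]/[in] = 10^(0.8574) = 7.201

7.20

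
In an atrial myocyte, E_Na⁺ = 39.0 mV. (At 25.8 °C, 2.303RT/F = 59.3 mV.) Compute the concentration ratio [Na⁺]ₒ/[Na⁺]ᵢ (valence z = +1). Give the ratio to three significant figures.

log₁₀([out]/[in]) = E·z/(59.3) = 39.0 × 1 / 59.3 = 0.6577
[out]/[in] = 10^(0.6577) = 4.546

4.55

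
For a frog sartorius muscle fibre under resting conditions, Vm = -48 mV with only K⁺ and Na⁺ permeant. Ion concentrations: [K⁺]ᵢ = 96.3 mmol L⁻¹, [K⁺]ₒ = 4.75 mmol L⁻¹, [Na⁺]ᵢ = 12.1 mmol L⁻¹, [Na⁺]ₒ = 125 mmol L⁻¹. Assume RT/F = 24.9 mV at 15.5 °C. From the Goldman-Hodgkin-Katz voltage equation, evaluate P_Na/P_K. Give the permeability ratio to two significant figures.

Let α = P_Na/P_K. GHK: Vm = 24.9·ln[(Kₒ + α·Naₒ)/(Kᵢ + α·Naᵢ)].
e^(Vm/24.9) = e^(-48.0/24.9) = 0.14548
So 0.14548·(Kᵢ + α·Naᵢ) = Kₒ + α·Naₒ → α = (0.14548·96.3 − 4.75) / (125.0 − 0.14548·12.1)
α = (14.01 − 4.75) / (125.0 − 1.76) = 9.26/123.2 = 0.07514

0.075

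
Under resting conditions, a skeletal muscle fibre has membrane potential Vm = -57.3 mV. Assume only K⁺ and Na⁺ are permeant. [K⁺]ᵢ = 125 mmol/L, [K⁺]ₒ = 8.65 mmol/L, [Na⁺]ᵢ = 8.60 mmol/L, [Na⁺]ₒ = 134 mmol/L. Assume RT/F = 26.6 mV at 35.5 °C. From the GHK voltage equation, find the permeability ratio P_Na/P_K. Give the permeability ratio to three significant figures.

Let α = P_Na/P_K. GHK: Vm = 26.6·ln[(Kₒ + α·Naₒ)/(Kᵢ + α·Naᵢ)].
e^(Vm/26.6) = e^(-57.3/26.6) = 0.116
So 0.116·(Kᵢ + α·Naᵢ) = Kₒ + α·Naₒ → α = (0.116·125.0 − 8.65) / (134.0 − 0.116·8.6)
α = (14.5 − 8.65) / (134.0 − 0.9976) = 5.85/133 = 0.04399

0.0440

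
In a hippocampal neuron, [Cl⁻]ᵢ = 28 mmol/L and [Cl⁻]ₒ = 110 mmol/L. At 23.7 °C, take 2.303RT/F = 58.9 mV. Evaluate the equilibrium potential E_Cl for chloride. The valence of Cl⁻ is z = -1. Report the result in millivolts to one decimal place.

E = (58.9/z) · log₁₀([Cl⁻]_out/[Cl⁻]_in) with z = -1.
For an anion, dividing by z = -1 reverses the sign.
= (58.9/-1) · log₁₀(110/28) = -58.90 · log₁₀(3.929)
= -58.90 · (0.5942) = -35.00 mV

-35.0 mV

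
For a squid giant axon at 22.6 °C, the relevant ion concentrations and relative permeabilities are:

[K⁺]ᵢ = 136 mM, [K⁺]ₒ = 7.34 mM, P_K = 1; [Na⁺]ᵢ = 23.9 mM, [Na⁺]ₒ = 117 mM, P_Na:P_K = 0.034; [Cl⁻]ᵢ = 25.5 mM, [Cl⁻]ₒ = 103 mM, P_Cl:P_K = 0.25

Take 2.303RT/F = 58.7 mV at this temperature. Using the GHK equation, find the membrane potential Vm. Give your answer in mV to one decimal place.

-56.5 mV

Vm = 58.7 · log₁₀[(Σ P·[cation]ₒ + Σ P·[anion]ᵢ) / (Σ P·[cation]ᵢ + Σ P·[anion]ₒ)]
Numerator = 1×7.34 + 0.034×117 + 0.25×25.5 = 17.69
Denominator = 1×136 + 0.034×23.9 + 0.25×103 = 162.6
Vm = 58.7 · log₁₀(0.10884) = 58.7 × (-0.9632) = -56.54 mV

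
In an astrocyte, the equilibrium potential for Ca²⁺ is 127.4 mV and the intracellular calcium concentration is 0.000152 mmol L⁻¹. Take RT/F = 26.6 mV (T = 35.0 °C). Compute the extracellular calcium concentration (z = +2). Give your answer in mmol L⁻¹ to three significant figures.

2.20 mmol L⁻¹

Nernst: E = (26.6/2) · ln([out]/[in]), so ln([out]/[in]) = 127.4 × 2 / 26.6 = 9.5789.
[out]/[in] = e^(9.5789) = 1.446e+04.
[out] = 1.446e+04 × 0.000152 = 2.197 mmol L⁻¹.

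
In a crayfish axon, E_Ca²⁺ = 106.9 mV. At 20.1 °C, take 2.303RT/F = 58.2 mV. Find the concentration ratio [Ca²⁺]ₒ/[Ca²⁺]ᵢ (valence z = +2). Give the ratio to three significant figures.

log₁₀([out]/[in]) = E·z/(58.2) = 106.9 × 2 / 58.2 = 3.6735
[out]/[in] = 10^(3.6735) = 4716

4720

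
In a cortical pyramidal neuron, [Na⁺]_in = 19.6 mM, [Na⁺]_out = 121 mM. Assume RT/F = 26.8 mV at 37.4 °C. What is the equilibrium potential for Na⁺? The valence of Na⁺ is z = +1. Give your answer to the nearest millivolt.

E = (26.8/z) · ln([Na⁺]_out/[Na⁺]_in) with z = +1.
= (26.8/1) · ln(121/19.6) = 26.80 · ln(6.173)
= 26.80 · (1.8203) = 48.78 mV

49 mV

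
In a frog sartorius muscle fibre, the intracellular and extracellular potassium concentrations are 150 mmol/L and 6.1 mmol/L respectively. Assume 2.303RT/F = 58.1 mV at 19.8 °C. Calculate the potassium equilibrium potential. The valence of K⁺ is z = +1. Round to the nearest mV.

E = (58.1/z) · log₁₀([K⁺]_out/[K⁺]_in) with z = +1.
= (58.1/1) · log₁₀(6.1/150) = 58.10 · log₁₀(0.04067)
= 58.10 · (-1.3908) = -80.80 mV

-81 mV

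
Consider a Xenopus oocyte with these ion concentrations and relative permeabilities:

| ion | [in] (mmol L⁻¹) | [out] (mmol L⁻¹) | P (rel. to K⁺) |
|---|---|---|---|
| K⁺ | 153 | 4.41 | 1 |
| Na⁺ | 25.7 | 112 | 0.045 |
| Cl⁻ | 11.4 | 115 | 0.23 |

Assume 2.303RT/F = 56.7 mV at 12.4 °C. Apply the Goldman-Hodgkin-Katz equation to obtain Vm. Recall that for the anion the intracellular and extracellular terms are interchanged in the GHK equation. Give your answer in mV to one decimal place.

Vm = 56.7 · log₁₀[(Σ P·[cation]ₒ + Σ P·[anion]ᵢ) / (Σ P·[cation]ᵢ + Σ P·[anion]ₒ)]
Numerator = 1×4.41 + 0.045×112 + 0.23×11.4 = 12.07
Denominator = 1×153 + 0.045×25.7 + 0.23×115 = 180.6
Vm = 56.7 · log₁₀(0.066841) = 56.7 × (-1.1750) = -66.62 mV

-66.6 mV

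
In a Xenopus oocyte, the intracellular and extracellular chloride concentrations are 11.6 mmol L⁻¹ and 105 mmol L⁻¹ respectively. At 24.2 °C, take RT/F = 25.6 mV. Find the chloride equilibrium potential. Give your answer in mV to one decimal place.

E = (25.6/z) · ln([Cl⁻]_out/[Cl⁻]_in) with z = -1.
For an anion, dividing by z = -1 reverses the sign.
= (25.6/-1) · ln(105/11.6) = -25.60 · ln(9.052)
= -25.60 · (2.2030) = -56.40 mV

-56.4 mV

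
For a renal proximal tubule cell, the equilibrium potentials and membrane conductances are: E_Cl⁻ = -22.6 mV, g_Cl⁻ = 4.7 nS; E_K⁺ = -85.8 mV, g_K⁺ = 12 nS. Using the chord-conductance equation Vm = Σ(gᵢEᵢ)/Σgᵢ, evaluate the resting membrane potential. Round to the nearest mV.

-68 mV

Σ gᵢEᵢ = 4.7·(-22.6) + 12·(-85.8) = -1135.82
Σ gᵢ = 4.7 + 12 = 16.7
Vm = -1135.82 / 16.7 = -68.01 mV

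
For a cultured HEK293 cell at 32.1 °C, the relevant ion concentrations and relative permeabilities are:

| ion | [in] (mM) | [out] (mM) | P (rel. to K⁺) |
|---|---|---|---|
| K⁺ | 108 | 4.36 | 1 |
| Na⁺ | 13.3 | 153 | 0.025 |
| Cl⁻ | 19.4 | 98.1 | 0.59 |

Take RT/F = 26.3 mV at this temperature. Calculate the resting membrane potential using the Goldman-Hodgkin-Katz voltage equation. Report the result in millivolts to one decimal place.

Vm = 26.3 · ln[(Σ P·[cation]ₒ + Σ P·[anion]ᵢ) / (Σ P·[cation]ᵢ + Σ P·[anion]ₒ)]
Numerator = 1×4.36 + 0.025×153 + 0.59×19.4 = 19.63
Denominator = 1×108 + 0.025×13.3 + 0.59×98.1 = 166.2
Vm = 26.3 · ln(0.11811) = 26.3 × (-2.1362) = -56.18 mV

-56.2 mV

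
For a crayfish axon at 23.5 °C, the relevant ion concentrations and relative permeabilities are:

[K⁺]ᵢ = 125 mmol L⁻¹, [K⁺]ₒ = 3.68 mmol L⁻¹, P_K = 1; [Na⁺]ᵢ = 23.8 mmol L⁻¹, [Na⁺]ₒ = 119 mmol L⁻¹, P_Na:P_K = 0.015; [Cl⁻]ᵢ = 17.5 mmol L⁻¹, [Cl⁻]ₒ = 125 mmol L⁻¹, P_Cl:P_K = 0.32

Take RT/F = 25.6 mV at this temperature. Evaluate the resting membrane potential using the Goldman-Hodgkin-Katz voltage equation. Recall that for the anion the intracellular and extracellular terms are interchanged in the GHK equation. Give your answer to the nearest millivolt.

-69 mV

Vm = 25.6 · ln[(Σ P·[cation]ₒ + Σ P·[anion]ᵢ) / (Σ P·[cation]ᵢ + Σ P·[anion]ₒ)]
Numerator = 1×3.68 + 0.015×119 + 0.32×17.5 = 11.07
Denominator = 1×125 + 0.015×23.8 + 0.32×125 = 165.4
Vm = 25.6 · ln(0.066916) = 25.6 × (-2.7043) = -69.23 mV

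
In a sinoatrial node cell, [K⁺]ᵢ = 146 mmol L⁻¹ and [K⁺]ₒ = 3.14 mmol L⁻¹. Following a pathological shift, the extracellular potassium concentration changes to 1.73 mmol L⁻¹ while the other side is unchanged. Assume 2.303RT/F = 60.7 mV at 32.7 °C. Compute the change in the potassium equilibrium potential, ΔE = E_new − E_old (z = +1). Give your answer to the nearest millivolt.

-16 mV

E_old = (60.7/1)·log₁₀(3.14/146) = -101.21 mV
E_new = (60.7/1)·log₁₀(1.73/146) = -116.93 mV
ΔE = -116.93 − (-101.21) = -15.71 mV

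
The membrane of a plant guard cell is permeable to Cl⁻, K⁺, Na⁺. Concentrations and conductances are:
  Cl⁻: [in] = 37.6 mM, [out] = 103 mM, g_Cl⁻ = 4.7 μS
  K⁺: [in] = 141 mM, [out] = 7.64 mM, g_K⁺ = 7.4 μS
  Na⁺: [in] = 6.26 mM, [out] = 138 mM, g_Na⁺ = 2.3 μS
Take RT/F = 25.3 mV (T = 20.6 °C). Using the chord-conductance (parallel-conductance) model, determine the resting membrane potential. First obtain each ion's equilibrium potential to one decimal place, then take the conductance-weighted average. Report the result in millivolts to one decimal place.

E_Cl⁻ = (25.3/-1)·ln(103/37.6) = -25.5 mV
E_K⁺ = (25.3/1)·ln(7.64/141) = -73.8 mV
E_Na⁺ = (25.3/1)·ln(138/6.26) = 78.3 mV
Vm = (Σ gᵢEᵢ)/(Σ gᵢ) = (4.7·-25.5 + 7.4·-73.8 + 2.3·78.3) / (4.7 + 7.4 + 2.3)
= -485.88 / 14.4 = -33.74 mV

-33.7 mV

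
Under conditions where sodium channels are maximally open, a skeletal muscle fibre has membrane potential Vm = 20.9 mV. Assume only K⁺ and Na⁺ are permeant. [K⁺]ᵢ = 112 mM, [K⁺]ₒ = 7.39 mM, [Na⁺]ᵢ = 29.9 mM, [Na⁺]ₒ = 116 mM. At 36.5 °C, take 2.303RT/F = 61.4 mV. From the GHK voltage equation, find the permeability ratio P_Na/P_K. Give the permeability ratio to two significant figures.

Let α = P_Na/P_K. GHK: Vm = 61.4·log₁₀[(Kₒ + α·Naₒ)/(Kᵢ + α·Naᵢ)].
10^(Vm/61.4) = 10^(20.9/61.4) = 2.1897
So 2.1897·(Kᵢ + α·Naᵢ) = Kₒ + α·Naₒ → α = (2.1897·112.0 − 7.39) / (116.0 − 2.1897·29.9)
α = (245.2 − 7.39) / (116.0 − 65.47) = 237.9/50.53 = 4.708

4.7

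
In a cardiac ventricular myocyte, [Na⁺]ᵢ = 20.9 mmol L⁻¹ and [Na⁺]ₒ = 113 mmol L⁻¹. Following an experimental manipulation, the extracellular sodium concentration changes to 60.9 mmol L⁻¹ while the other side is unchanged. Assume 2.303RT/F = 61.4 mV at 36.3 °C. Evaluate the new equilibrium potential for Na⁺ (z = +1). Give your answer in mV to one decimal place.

After the shift: [Na⁺]_out = 60.9, [Na⁺]_in = 20.9 mmol L⁻¹.
E_new = (61.4/1)·log₁₀(60.9/20.9) = 61.40 · (0.4645) = 28.52 mV

28.5 mV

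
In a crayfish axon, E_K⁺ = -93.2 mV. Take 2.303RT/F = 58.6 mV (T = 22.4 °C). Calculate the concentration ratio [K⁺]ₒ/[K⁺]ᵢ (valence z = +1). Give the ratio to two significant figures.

log₁₀([out]/[in]) = E·z/(58.6) = -93.2 × 1 / 58.6 = -1.5904
[out]/[in] = 10^(-1.5904) = 0.02568

0.026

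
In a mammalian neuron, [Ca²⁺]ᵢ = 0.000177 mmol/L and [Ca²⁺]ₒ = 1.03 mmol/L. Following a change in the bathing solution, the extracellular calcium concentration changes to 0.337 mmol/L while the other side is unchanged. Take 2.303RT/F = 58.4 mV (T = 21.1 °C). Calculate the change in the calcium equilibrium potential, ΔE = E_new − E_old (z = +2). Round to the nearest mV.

-14 mV

E_old = (58.4/2)·log₁₀(1.03/0.000177) = 109.93 mV
E_new = (58.4/2)·log₁₀(0.337/0.000177) = 95.77 mV
ΔE = 95.77 − (109.93) = -14.17 mV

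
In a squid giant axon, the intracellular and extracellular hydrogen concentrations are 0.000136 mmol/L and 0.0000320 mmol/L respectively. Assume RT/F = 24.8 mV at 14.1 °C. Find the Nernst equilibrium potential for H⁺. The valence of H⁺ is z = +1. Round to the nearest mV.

E = (24.8/z) · ln([H⁺]_out/[H⁺]_in) with z = +1.
= (24.8/1) · ln(0.0000320/0.000136) = 24.80 · ln(0.2353)
= 24.80 · (-1.4469) = -35.88 mV

-36 mV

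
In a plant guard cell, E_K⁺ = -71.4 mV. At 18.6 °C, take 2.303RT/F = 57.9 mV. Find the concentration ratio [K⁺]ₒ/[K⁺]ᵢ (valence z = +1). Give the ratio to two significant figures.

log₁₀([out]/[in]) = E·z/(57.9) = -71.4 × 1 / 57.9 = -1.2332
[out]/[in] = 10^(-1.2332) = 0.05846

0.058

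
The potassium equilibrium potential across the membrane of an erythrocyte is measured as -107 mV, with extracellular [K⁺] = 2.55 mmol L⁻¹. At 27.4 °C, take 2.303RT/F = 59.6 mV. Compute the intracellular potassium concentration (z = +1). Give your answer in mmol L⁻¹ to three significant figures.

159 mmol L⁻¹

Nernst: E = (59.6/1) · log₁₀([out]/[in]), so log₁₀([out]/[in]) = -107.0 × 1 / 59.6 = -1.7953.
[out]/[in] = 10^(-1.7953) = 0.01602.
[in] = 2.55 / 0.01602 = 159.2 mmol L⁻¹.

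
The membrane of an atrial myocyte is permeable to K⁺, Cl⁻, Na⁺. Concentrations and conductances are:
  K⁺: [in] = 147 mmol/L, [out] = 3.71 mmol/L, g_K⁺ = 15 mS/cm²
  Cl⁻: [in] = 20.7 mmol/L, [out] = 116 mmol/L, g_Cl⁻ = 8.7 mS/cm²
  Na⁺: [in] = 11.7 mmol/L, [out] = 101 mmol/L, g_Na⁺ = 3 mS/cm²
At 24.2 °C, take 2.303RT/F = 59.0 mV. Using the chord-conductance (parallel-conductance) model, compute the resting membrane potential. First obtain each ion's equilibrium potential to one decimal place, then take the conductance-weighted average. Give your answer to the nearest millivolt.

-61 mV

E_K⁺ = (59.0/1)·log₁₀(3.71/147) = -94.3 mV
E_Cl⁻ = (59.0/-1)·log₁₀(116/20.7) = -44.2 mV
E_Na⁺ = (59.0/1)·log₁₀(101/11.7) = 55.2 mV
Vm = (Σ gᵢEᵢ)/(Σ gᵢ) = (15·-94.3 + 8.7·-44.2 + 3·55.2) / (15 + 8.7 + 3)
= -1633.44 / 26.7 = -61.18 mV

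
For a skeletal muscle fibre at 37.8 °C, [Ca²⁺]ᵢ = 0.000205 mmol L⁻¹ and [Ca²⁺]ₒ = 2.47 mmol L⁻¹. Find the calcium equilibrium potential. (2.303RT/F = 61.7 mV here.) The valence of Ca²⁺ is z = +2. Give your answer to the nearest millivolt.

126 mV

E = (61.7/z) · log₁₀([Ca²⁺]_out/[Ca²⁺]_in) with z = +2.
= (61.7/2) · log₁₀(2.47/0.000205) = 30.85 · log₁₀(1.205e+04)
= 30.85 · (4.0809) = 125.90 mV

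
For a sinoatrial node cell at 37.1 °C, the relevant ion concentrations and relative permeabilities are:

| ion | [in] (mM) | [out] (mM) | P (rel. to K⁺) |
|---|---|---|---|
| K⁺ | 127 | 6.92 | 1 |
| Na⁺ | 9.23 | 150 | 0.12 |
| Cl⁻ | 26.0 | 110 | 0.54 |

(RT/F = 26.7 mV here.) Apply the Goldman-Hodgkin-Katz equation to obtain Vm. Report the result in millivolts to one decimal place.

-42.0 mV

Vm = 26.7 · ln[(Σ P·[cation]ₒ + Σ P·[anion]ᵢ) / (Σ P·[cation]ᵢ + Σ P·[anion]ₒ)]
Numerator = 1×6.92 + 0.12×150 + 0.54×26.0 = 38.96
Denominator = 1×127 + 0.12×9.23 + 0.54×110 = 187.5
Vm = 26.7 · ln(0.20778) = 26.7 × (-1.5713) = -41.95 mV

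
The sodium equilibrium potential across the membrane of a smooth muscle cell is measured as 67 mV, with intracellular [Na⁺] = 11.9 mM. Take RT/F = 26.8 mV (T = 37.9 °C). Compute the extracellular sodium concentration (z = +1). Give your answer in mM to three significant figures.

145 mM

Nernst: E = (26.8/1) · ln([out]/[in]), so ln([out]/[in]) = 67.0 × 1 / 26.8 = 2.5000.
[out]/[in] = e^(2.5000) = 12.18.
[out] = 12.18 × 11.9 = 145 mM.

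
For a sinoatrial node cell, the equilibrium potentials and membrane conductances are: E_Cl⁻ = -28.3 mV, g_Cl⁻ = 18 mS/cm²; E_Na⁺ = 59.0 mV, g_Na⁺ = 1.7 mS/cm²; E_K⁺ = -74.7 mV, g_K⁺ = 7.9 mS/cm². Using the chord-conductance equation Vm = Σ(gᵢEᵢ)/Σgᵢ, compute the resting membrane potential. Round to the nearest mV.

-36 mV

Σ gᵢEᵢ = 18·(-28.3) + 1.7·(59.0) + 7.9·(-74.7) = -999.23
Σ gᵢ = 18 + 1.7 + 7.9 = 27.6
Vm = -999.23 / 27.6 = -36.20 mV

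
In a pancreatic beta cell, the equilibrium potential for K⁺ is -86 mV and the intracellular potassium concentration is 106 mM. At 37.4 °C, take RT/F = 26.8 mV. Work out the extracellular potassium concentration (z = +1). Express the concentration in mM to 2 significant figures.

4.3 mM

Nernst: E = (26.8/1) · ln([out]/[in]), so ln([out]/[in]) = -86.0 × 1 / 26.8 = -3.2090.
[out]/[in] = e^(-3.2090) = 0.0404.
[out] = 0.0404 × 106 = 4.282 mM.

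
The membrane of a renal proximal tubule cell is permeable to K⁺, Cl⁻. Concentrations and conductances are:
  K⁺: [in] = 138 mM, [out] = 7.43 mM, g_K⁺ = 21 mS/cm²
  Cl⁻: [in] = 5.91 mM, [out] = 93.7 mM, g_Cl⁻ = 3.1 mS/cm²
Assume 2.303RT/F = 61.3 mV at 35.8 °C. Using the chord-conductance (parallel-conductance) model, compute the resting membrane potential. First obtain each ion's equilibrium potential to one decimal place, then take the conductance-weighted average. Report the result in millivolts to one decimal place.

E_K⁺ = (61.3/1)·log₁₀(7.43/138) = -77.8 mV
E_Cl⁻ = (61.3/-1)·log₁₀(93.7/5.91) = -73.6 mV
Vm = (Σ gᵢEᵢ)/(Σ gᵢ) = (21·-77.8 + 3.1·-73.6) / (21 + 3.1)
= -1861.96 / 24.1 = -77.26 mV

-77.3 mV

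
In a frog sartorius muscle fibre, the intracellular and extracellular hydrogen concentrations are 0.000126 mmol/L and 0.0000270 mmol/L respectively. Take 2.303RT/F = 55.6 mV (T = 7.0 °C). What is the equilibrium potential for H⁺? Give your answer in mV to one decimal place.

E = (55.6/z) · log₁₀([H⁺]_out/[H⁺]_in) with z = +1.
= (55.6/1) · log₁₀(0.0000270/0.000126) = 55.60 · log₁₀(0.2143)
= 55.60 · (-0.6690) = -37.20 mV

-37.2 mV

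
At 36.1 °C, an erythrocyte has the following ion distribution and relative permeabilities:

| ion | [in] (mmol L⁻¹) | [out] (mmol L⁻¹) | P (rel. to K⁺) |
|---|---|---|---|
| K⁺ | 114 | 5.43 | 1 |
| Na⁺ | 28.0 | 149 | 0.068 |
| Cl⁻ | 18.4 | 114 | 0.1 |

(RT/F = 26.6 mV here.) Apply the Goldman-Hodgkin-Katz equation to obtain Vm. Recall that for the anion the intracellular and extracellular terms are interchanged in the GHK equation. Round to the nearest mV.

-53 mV

Vm = 26.6 · ln[(Σ P·[cation]ₒ + Σ P·[anion]ᵢ) / (Σ P·[cation]ᵢ + Σ P·[anion]ₒ)]
Numerator = 1×5.43 + 0.068×149 + 0.1×18.4 = 17.4
Denominator = 1×114 + 0.068×28.0 + 0.1×114 = 127.3
Vm = 26.6 · ln(0.1367) = 26.6 × (-1.9900) = -52.93 mV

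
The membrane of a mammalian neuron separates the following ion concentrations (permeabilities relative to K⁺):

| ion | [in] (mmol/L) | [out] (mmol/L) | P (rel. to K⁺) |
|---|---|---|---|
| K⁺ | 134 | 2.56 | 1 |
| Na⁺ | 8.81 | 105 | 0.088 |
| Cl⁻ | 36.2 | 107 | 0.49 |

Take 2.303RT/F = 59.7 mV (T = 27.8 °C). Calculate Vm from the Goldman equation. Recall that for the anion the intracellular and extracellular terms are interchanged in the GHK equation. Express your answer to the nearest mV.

-48 mV

Vm = 59.7 · log₁₀[(Σ P·[cation]ₒ + Σ P·[anion]ᵢ) / (Σ P·[cation]ᵢ + Σ P·[anion]ₒ)]
Numerator = 1×2.56 + 0.088×105 + 0.49×36.2 = 29.54
Denominator = 1×134 + 0.088×8.81 + 0.49×107 = 187.2
Vm = 59.7 · log₁₀(0.15778) = 59.7 × (-0.8019) = -47.88 mV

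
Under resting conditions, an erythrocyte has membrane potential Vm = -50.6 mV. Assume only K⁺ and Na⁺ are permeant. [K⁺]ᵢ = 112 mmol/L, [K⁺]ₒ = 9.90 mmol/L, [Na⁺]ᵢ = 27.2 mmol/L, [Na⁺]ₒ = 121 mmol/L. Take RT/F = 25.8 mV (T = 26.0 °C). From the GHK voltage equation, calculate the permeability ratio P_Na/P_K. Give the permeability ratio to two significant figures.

0.050

Let α = P_Na/P_K. GHK: Vm = 25.8·ln[(Kₒ + α·Naₒ)/(Kᵢ + α·Naᵢ)].
e^(Vm/25.8) = e^(-50.6/25.8) = 0.14068
So 0.14068·(Kᵢ + α·Naᵢ) = Kₒ + α·Naₒ → α = (0.14068·112.0 − 9.9) / (121.0 − 0.14068·27.2)
α = (15.76 − 9.9) / (121.0 − 3.827) = 5.857/117.2 = 0.04998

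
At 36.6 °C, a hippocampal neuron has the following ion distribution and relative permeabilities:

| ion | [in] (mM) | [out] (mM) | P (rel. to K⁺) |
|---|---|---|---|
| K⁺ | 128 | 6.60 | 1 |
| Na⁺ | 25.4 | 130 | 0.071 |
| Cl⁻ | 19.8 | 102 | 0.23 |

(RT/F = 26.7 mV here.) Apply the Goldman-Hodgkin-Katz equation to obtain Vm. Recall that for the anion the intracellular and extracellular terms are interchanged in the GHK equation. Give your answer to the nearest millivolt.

Vm = 26.7 · ln[(Σ P·[cation]ₒ + Σ P·[anion]ᵢ) / (Σ P·[cation]ᵢ + Σ P·[anion]ₒ)]
Numerator = 1×6.60 + 0.071×130 + 0.23×19.8 = 20.38
Denominator = 1×128 + 0.071×25.4 + 0.23×102 = 153.3
Vm = 26.7 · ln(0.133) = 26.7 × (-2.0174) = -53.86 mV

-54 mV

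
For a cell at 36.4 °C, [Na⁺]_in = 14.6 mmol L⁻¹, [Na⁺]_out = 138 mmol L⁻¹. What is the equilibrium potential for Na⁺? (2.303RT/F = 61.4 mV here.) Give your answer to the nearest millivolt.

E = (61.4/z) · log₁₀([Na⁺]_out/[Na⁺]_in) with z = +1.
= (61.4/1) · log₁₀(138/14.6) = 61.40 · log₁₀(9.452)
= 61.40 · (0.9755) = 59.90 mV

60 mV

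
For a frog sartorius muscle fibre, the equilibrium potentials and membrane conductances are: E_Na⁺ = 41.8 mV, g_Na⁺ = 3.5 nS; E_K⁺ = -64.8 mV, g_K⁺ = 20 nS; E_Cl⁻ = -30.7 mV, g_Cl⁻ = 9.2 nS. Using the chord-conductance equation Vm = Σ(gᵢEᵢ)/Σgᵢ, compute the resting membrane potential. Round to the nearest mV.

-44 mV

Σ gᵢEᵢ = 3.5·(41.8) + 20·(-64.8) + 9.2·(-30.7) = -1432.14
Σ gᵢ = 3.5 + 20 + 9.2 = 32.7
Vm = -1432.14 / 32.7 = -43.80 mV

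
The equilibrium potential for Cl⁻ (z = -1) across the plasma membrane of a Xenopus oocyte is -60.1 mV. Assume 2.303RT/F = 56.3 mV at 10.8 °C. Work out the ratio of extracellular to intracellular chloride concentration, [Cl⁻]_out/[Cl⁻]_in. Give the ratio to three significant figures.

log₁₀([out]/[in]) = E·z/(56.3) = -60.1 × -1 / 56.3 = 1.0675
[out]/[in] = 10^(1.0675) = 11.68

11.7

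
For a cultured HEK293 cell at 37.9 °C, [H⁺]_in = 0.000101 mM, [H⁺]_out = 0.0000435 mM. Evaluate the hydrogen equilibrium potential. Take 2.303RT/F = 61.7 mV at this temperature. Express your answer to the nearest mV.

E = (61.7/z) · log₁₀([H⁺]_out/[H⁺]_in) with z = +1.
= (61.7/1) · log₁₀(0.0000435/0.000101) = 61.70 · log₁₀(0.4307)
= 61.70 · (-0.3658) = -22.57 mV

-23 mV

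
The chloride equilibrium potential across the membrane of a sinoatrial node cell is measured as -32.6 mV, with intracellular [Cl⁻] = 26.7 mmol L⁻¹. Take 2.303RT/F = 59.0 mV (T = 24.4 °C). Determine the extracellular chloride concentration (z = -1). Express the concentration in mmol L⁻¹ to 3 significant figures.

95.3 mmol L⁻¹

Nernst: E = (59.0/-1) · log₁₀([out]/[in]), so log₁₀([out]/[in]) = -32.6 × -1 / 59.0 = 0.5525.
[out]/[in] = 10^(0.5525) = 3.569.
[out] = 3.569 × 26.7 = 95.29 mmol L⁻¹.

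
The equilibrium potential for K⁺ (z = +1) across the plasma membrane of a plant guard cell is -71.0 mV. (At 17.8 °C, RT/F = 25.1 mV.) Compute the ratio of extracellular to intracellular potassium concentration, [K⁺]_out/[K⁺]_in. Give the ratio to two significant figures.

0.059

ln([out]/[in]) = E·z/(25.1) = -71.0 × 1 / 25.1 = -2.8287
[out]/[in] = e^(-2.8287) = 0.05909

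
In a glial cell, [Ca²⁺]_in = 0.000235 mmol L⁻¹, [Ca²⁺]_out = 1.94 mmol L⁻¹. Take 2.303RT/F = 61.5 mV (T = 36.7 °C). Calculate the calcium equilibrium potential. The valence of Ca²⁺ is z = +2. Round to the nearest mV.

E = (61.5/z) · log₁₀([Ca²⁺]_out/[Ca²⁺]_in) with z = +2.
= (61.5/2) · log₁₀(1.94/0.000235) = 30.75 · log₁₀(8255)
= 30.75 · (3.9167) = 120.44 mV

120 mV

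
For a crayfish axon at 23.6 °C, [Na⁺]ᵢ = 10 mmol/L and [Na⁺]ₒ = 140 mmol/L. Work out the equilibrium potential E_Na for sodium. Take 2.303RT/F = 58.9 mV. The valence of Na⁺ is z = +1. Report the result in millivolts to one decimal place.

E = (58.9/z) · log₁₀([Na⁺]_out/[Na⁺]_in) with z = +1.
= (58.9/1) · log₁₀(140/10) = 58.90 · log₁₀(14)
= 58.90 · (1.1461) = 67.51 mV

67.5 mV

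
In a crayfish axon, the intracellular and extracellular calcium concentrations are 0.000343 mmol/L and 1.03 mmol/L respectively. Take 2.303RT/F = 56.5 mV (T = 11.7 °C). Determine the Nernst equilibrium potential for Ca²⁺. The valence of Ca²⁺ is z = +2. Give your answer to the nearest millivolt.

98 mV

E = (56.5/z) · log₁₀([Ca²⁺]_out/[Ca²⁺]_in) with z = +2.
= (56.5/2) · log₁₀(1.03/0.000343) = 28.25 · log₁₀(3003)
= 28.25 · (3.4775) = 98.24 mV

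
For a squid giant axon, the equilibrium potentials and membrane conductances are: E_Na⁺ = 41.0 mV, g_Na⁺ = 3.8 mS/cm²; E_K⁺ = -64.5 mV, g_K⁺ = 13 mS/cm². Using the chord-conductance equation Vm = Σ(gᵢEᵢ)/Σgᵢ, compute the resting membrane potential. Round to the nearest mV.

Σ gᵢEᵢ = 3.8·(41.0) + 13·(-64.5) = -682.70
Σ gᵢ = 3.8 + 13 = 16.8
Vm = -682.70 / 16.8 = -40.64 mV

-41 mV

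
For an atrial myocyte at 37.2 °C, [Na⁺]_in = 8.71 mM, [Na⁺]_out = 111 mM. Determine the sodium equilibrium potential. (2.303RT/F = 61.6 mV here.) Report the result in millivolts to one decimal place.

68.1 mV

E = (61.6/z) · log₁₀([Na⁺]_out/[Na⁺]_in) with z = +1.
= (61.6/1) · log₁₀(111/8.71) = 61.60 · log₁₀(12.74)
= 61.60 · (1.1053) = 68.09 mV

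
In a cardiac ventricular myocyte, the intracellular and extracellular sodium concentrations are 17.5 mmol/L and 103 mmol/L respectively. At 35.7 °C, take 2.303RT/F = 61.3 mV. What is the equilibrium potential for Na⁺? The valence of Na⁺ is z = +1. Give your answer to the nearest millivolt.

E = (61.3/z) · log₁₀([Na⁺]_out/[Na⁺]_in) with z = +1.
= (61.3/1) · log₁₀(103/17.5) = 61.30 · log₁₀(5.886)
= 61.30 · (0.7698) = 47.19 mV

47 mV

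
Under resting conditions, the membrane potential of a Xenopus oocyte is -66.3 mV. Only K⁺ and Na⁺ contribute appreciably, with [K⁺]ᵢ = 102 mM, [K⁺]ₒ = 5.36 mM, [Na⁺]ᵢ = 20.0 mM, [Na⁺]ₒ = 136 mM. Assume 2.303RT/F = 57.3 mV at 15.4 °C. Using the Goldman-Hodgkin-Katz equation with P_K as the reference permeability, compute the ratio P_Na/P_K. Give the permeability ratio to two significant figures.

Let α = P_Na/P_K. GHK: Vm = 57.3·log₁₀[(Kₒ + α·Naₒ)/(Kᵢ + α·Naᵢ)].
10^(Vm/57.3) = 10^(-66.3/57.3) = 0.069652
So 0.069652·(Kᵢ + α·Naᵢ) = Kₒ + α·Naₒ → α = (0.069652·102.0 − 5.36) / (136.0 − 0.069652·20.0)
α = (7.104 − 5.36) / (136.0 − 1.393) = 1.744/134.6 = 0.01296

0.013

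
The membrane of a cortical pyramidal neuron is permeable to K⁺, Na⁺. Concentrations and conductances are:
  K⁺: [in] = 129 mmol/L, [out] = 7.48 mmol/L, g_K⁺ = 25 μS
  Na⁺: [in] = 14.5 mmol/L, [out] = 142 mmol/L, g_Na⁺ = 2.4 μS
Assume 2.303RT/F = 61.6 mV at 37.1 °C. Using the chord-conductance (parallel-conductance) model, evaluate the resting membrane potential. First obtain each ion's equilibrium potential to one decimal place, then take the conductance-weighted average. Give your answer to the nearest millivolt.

-64 mV

E_K⁺ = (61.6/1)·log₁₀(7.48/129) = -76.2 mV
E_Na⁺ = (61.6/1)·log₁₀(142/14.5) = 61.0 mV
Vm = (Σ gᵢEᵢ)/(Σ gᵢ) = (25·-76.2 + 2.4·61.0) / (25 + 2.4)
= -1758.60 / 27.4 = -64.18 mV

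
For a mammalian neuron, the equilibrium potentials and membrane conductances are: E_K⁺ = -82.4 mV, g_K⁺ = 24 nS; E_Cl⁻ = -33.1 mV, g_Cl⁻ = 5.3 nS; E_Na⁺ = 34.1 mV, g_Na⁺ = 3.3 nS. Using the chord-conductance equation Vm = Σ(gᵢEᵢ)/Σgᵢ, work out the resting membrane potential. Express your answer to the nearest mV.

Σ gᵢEᵢ = 24·(-82.4) + 5.3·(-33.1) + 3.3·(34.1) = -2040.50
Σ gᵢ = 24 + 5.3 + 3.3 = 32.6
Vm = -2040.50 / 32.6 = -62.59 mV

-63 mV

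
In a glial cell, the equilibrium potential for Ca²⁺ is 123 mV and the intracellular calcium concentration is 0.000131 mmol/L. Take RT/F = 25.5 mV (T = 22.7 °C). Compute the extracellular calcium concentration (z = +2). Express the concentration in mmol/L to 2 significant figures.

Nernst: E = (25.5/2) · ln([out]/[in]), so ln([out]/[in]) = 123.0 × 2 / 25.5 = 9.6471.
[out]/[in] = e^(9.6471) = 1.548e+04.
[out] = 1.548e+04 × 0.000131 = 2.027 mmol/L.

2.0 mmol/L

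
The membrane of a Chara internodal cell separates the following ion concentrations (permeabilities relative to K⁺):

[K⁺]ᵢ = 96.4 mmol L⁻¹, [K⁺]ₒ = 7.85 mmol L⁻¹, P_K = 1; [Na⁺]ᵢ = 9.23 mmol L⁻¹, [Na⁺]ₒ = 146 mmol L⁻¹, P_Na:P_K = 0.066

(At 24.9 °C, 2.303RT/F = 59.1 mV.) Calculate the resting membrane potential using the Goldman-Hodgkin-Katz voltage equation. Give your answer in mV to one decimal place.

Vm = 59.1 · log₁₀[(Σ P·[cation]ₒ + Σ P·[anion]ᵢ) / (Σ P·[cation]ᵢ + Σ P·[anion]ₒ)]
Numerator = 1×7.85 + 0.066×146 = 17.49
Denominator = 1×96.4 + 0.066×9.23 = 97.01
Vm = 59.1 · log₁₀(0.18025) = 59.1 × (-0.7441) = -43.98 mV

-44.0 mV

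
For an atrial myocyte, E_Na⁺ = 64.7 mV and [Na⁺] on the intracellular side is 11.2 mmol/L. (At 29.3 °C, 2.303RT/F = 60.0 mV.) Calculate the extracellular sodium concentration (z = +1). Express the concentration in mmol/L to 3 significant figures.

Nernst: E = (60.0/1) · log₁₀([out]/[in]), so log₁₀([out]/[in]) = 64.7 × 1 / 60.0 = 1.0783.
[out]/[in] = 10^(1.0783) = 11.98.
[out] = 11.98 × 11.2 = 134.1 mmol/L.

134 mmol/L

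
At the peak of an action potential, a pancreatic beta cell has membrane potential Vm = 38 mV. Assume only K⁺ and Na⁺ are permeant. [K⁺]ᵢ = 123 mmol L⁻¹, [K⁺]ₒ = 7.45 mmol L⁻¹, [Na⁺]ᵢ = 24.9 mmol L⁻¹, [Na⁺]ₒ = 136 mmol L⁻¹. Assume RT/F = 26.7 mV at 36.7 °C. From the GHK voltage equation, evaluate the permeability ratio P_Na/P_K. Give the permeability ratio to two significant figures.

15

Let α = P_Na/P_K. GHK: Vm = 26.7·ln[(Kₒ + α·Naₒ)/(Kᵢ + α·Naᵢ)].
e^(Vm/26.7) = e^(38.0/26.7) = 4.1505
So 4.1505·(Kᵢ + α·Naᵢ) = Kₒ + α·Naₒ → α = (4.1505·123.0 − 7.45) / (136.0 − 4.1505·24.9)
α = (510.5 − 7.45) / (136.0 − 103.3) = 503.1/32.65 = 15.41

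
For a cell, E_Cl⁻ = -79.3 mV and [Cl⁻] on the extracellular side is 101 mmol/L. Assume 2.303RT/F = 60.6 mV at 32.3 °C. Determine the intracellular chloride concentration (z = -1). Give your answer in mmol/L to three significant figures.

4.96 mmol/L

Nernst: E = (60.6/-1) · log₁₀([out]/[in]), so log₁₀([out]/[in]) = -79.3 × -1 / 60.6 = 1.3086.
[out]/[in] = 10^(1.3086) = 20.35.
[in] = 101 / 20.35 = 4.963 mmol/L.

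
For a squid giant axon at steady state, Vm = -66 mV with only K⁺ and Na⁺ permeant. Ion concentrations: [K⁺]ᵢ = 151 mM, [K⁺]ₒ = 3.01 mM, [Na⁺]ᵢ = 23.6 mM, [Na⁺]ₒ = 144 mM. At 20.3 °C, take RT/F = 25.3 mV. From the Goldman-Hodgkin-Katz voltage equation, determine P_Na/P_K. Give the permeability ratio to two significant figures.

Let α = P_Na/P_K. GHK: Vm = 25.3·ln[(Kₒ + α·Naₒ)/(Kᵢ + α·Naᵢ)].
e^(Vm/25.3) = e^(-66.0/25.3) = 0.073631
So 0.073631·(Kᵢ + α·Naᵢ) = Kₒ + α·Naₒ → α = (0.073631·151.0 − 3.01) / (144.0 − 0.073631·23.6)
α = (11.12 − 3.01) / (144.0 − 1.738) = 8.108/142.3 = 0.05699

0.057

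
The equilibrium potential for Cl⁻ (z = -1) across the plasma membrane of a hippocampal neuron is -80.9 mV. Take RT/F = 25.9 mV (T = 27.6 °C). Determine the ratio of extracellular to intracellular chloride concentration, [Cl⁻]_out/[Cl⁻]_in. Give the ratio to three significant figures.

22.7

ln([out]/[in]) = E·z/(25.9) = -80.9 × -1 / 25.9 = 3.1236
[out]/[in] = e^(3.1236) = 22.73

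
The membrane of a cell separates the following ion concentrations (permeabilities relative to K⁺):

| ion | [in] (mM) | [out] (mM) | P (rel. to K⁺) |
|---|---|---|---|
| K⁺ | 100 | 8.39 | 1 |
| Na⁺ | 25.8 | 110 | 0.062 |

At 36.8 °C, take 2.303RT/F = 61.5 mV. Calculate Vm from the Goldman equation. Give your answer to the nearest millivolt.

Vm = 61.5 · log₁₀[(Σ P·[cation]ₒ + Σ P·[anion]ᵢ) / (Σ P·[cation]ᵢ + Σ P·[anion]ₒ)]
Numerator = 1×8.39 + 0.062×110 = 15.21
Denominator = 1×100 + 0.062×25.8 = 101.6
Vm = 61.5 · log₁₀(0.14971) = 61.5 × (-0.8248) = -50.72 mV

-51 mV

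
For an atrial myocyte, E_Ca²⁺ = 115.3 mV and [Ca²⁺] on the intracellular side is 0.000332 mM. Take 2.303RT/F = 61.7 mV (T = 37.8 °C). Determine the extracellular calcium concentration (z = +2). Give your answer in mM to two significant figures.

Nernst: E = (61.7/2) · log₁₀([out]/[in]), so log₁₀([out]/[in]) = 115.3 × 2 / 61.7 = 3.7374.
[out]/[in] = 10^(3.7374) = 5463.
[out] = 5463 × 0.000332 = 1.814 mM.

1.8 mM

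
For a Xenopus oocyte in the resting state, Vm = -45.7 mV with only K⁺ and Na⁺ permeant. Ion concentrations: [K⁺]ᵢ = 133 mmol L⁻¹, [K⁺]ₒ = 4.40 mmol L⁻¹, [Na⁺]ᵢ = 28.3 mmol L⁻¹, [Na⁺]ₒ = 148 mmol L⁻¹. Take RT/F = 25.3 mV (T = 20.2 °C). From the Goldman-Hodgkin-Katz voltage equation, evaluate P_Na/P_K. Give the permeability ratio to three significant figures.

0.122

Let α = P_Na/P_K. GHK: Vm = 25.3·ln[(Kₒ + α·Naₒ)/(Kᵢ + α·Naᵢ)].
e^(Vm/25.3) = e^(-45.7/25.3) = 0.16426
So 0.16426·(Kᵢ + α·Naᵢ) = Kₒ + α·Naₒ → α = (0.16426·133.0 − 4.4) / (148.0 − 0.16426·28.3)
α = (21.85 − 4.4) / (148.0 − 4.648) = 17.45/143.4 = 0.1217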